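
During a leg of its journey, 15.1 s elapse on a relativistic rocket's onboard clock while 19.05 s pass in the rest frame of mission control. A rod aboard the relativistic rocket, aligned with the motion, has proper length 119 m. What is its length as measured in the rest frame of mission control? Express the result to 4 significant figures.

94.33 m

The time-dilation ratio gives γ = 19.05/15.1 = 1.26159.
L = L₀/γ = 119/1.26159 = 94.33 m.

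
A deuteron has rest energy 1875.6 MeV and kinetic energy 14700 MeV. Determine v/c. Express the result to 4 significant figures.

0.9936

γ = 1 + K/(mc²) = 1 + 14700/1875.6 = 8.8375.
β = √(1 − 1/γ²) = √(1 − 0.0128039) = √0.9871961 = 0.9936.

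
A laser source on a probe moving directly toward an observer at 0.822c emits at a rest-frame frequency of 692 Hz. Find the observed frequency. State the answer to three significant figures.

Relativistic Doppler (source moving toward): f_obs = f_src · √((1+β)/(1−β)).
With β = 0.822: factor = √(1.822/0.178) = 3.1994.
f_obs = 692 × 3.1994 = 2210 Hz.

2210 Hz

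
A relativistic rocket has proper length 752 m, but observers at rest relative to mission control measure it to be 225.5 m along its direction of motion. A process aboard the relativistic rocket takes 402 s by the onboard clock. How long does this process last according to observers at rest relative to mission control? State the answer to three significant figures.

From L = L₀/γ: γ = 752/225.5 = 3.33481.
Δt = γΔτ = 3.33481 × 402 = 1340 s.

1340 s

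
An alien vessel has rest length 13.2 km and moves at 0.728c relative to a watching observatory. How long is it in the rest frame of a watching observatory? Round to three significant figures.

9.05 km

Lorentz factor: γ = (1 − 0.529984)^(−1/2) = 1.4586.
Length contraction: L = L₀/γ = 13.2/1.4586 = 9.05 km.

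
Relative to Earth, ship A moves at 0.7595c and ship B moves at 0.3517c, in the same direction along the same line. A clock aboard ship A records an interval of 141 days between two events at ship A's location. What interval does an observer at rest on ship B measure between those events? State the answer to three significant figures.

The velocity of ship A relative to ship B is (0.7595 − 0.3517)c / (1 − 0.7595×0.3517) = 0.55643c; relative speed 0.55643c.
At |u| = 0.55643c, γ = (1 − 0.309614)^(−1/2) = 1.2035.
Ship A's interval is proper; time dilation gives Δt_B = γΔτ = 1.2035 × 141 days = 170 days.

170 days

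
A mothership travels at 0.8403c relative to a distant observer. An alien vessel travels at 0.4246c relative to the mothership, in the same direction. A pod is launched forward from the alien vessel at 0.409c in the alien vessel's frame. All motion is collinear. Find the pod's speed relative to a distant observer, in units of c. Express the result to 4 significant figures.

First combine the pod and alien vessel (S''→S'): u₁ = (0.409 + 0.4246)/(1 + 0.409×0.4246) = 0.8336/1.1736614 = 0.71026.
Then combine with the mothership (S'→S): u = (0.71026 + 0.8403)/(1 + 0.71026×0.8403) = 1.55056/1.596831478 = 0.97102.

0.9710c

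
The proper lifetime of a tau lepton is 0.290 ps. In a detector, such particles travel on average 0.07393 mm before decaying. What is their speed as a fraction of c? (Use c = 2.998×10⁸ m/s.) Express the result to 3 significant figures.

0.648c

Let x = d/(cτ) = 7.393×10^-5 m / (2.998×10⁸ m/s × 2.900×10^-13 s) = 0.85034. Since d = βγcτ, x = βγ = β/√(1−β²).
Solving: β² = x²/(1+x²) = 0.723078/1.723078 = 0.419643, so β = 0.648.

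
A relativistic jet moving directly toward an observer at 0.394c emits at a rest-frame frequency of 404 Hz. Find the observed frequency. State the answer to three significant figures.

Relativistic Doppler (source moving toward): f_obs = f_src · √((1+β)/(1−β)).
With β = 0.394: factor = √(1.394/0.606) = 1.5167.
f_obs = 404 × 1.5167 = 613 Hz.

613 Hz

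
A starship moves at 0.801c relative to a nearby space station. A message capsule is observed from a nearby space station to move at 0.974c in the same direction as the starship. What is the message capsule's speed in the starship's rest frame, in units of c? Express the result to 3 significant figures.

Transform to the starship's frame: u' = (u − v)/(1 − uv/c²).
u' = (0.974 − 0.801)/(1 − 0.974×0.801) = 0.173/0.219826 = 0.78699.
Speed in the starship's frame: 0.787c (in the same direction).

0.787c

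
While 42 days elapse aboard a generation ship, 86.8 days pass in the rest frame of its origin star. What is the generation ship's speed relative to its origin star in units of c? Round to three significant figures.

0.875c

γ = Δt/Δτ = 86.8/42 = 2.0667.
β = √(1 − 1/γ²) = √(1 − 0.234124) = √0.765876 = 0.875.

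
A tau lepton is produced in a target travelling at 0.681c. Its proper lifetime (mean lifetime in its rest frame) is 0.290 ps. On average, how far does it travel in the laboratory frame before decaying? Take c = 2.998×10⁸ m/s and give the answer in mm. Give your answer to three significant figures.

0.0809 mm

γ = 1/√(1 − β²) = 1/√(1 − 0.463761) = 1/√0.536239 = 1/0.732283 = 1.3656.
Lab-frame lifetime: Δt = γτ = 1.3656 × 0.290 ps = 0.39602 ps.
Distance: d = vΔt = 0.681 × 2.998×10⁸ m/s × 3.9602×10^-13 s = 8.09×10^-5 m = 0.0809 mm.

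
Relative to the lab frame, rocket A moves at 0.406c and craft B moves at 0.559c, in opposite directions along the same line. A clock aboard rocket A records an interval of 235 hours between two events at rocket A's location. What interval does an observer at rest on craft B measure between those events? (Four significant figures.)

380.5 hours

The velocity of rocket A relative to craft B is (0.406 + 0.559)c / (1 + 0.406×0.559) = 0.7865c; relative speed 0.7865c.
γ for this relative speed: γ = 1/√(1 − 0.618582) = 1.6192.
The clock on rocket A records proper time, so craft B measures Δt = γΔτ = 1.6192 × 235 = 380.5 hours.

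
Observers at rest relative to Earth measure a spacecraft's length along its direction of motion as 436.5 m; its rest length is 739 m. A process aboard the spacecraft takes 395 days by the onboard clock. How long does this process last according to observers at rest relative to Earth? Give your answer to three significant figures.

γ = L₀/L = 739/436.5 = 1.69301.
Δt = γΔτ = 1.69301 × 395 = 669 days.

669 days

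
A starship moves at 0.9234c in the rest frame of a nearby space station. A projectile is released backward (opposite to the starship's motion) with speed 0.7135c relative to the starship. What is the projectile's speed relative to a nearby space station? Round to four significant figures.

0.6153c

In units of c, u = (u' + v)/(1 + u'v) with u' = −0.7135 and v = 0.9234.
Numerator: −0.7135 + 0.9234 = 0.2099. Denominator: 1 + (−0.7135)(0.9234) = 0.3411541.
u = 0.2099/0.3411541 = 0.61526, so the speed is 0.6153c.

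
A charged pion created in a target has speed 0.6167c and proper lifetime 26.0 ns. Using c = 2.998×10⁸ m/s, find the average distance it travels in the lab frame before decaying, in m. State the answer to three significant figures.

6.11 m

γ = 1/√(1 − β²) = 1/√(1 − 0.38031889) = 1/√0.61968111 = 1/0.787198 = 1.2703.
Lab-frame lifetime: Δt = γτ = 1.2703 × 26.0 ns = 33.028 ns.
Distance: d = vΔt = 0.6167 × 2.998×10⁸ m/s × 3.3028×10^-8 s = 6.11 m.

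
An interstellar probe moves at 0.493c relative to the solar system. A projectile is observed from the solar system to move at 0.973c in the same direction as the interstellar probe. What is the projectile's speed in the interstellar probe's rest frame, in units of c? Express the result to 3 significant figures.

Transform to the interstellar probe's frame: u' = (u − v)/(1 − uv/c²).
u' = (0.973 − 0.493)/(1 − 0.973×0.493) = 0.48/0.520311 = 0.92253.
Speed in the interstellar probe's frame: 0.923c (in the same direction).

0.923c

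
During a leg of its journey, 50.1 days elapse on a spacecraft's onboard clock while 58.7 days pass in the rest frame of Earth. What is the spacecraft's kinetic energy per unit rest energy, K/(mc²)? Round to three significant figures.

0.172

The time-dilation ratio gives γ = 58.7/50.1 = 1.17166.
K/(mc²) = γ − 1 = 1.17166 − 1 = 0.172.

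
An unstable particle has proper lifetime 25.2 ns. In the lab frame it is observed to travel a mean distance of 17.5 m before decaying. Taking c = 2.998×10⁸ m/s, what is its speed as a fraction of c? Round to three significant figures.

d = βγcτ ⇒ βγ = d/(cτ) = 17.50 m / (7.55496 m) = 2.3164.
β = (βγ)/√(1+(βγ)²) = 2.3164/√6.36571 = 0.918.

0.918c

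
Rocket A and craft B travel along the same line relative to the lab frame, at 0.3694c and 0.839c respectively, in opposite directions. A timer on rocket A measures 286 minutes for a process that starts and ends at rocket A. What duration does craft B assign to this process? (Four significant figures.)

The velocity of rocket A relative to craft B is (0.3694 + 0.839)c / (1 + 0.3694×0.839) = 0.92249c; relative speed 0.92249c.
γ for this relative speed: γ = 1/√(1 − 0.850988) = 2.5905.
The clock on rocket A records proper time, so craft B measures Δt = γΔτ = 2.5905 × 286 = 740.9 minutes.

740.9 minutes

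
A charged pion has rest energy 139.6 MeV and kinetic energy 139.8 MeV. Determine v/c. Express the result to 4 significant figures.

K = (γ−1)mc², so γ = 1 + 139.8/139.6 = 2.0014.
Then v/c = √(1 − γ⁻²) = √(1 − 0.24965) = √0.75035 = 0.8662.

0.8662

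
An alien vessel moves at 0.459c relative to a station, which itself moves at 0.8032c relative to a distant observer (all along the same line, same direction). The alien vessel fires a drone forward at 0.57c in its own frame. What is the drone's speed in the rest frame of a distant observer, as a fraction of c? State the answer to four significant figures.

0.9781c

Apply u = (u'+v)/(1+u'v) twice. Drone in the station frame: (0.57+0.459)/(1+0.57·0.459) = 1.029/1.26163 = 0.81561c.
That velocity, transformed to the rest frame of a distant observer: (0.81561+0.8032)/(1+0.81561·0.8032) = 1.61881/1.655097952 = 0.97808c.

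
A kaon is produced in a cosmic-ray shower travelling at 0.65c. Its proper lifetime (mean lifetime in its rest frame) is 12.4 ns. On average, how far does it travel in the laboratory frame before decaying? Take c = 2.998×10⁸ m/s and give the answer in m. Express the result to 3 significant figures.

3.18 m

γ = 1/√(1 − β²) = 1/√(1 − 0.4225) = 1/√0.5775 = 1/0.759934 = 1.3159.
Lab-frame lifetime: Δt = γτ = 1.3159 × 12.4 ns = 16.317 ns.
Distance: d = vΔt = 0.65 × 2.998×10⁸ m/s × 1.6317×10^-8 s = 3.18 m.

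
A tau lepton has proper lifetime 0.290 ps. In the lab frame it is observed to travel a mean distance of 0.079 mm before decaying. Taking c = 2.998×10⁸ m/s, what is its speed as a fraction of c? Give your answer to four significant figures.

Lab distance = (lab lifetime)·v = γτ·βc, so βγ = d/(cτ) = 7.900×10^-5/(2.998×10⁸ × 2.900×10^-13) = 0.90865.
With βγ = 0.90865: γ² = 1 + (βγ)² = 1.825645, and β = (βγ)/γ = 0.90865/1.35116 = 0.6725.

0.6725c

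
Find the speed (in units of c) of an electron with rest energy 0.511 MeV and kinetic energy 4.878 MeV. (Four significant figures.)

0.9955c

K = (γ−1)mc², so γ = 1 + 4.878/0.511 = 10.546.
Then v/c = √(1 − γ⁻²) = √(1 − 0.00899134) = √0.99100866 = 0.9955.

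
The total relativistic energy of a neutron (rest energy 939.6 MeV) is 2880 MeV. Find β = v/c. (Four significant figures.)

γ = E/(mc²) = 2880/939.6 = 3.0651.
β = √(1 − 1/γ²) = √(1 − 0.106441) = √0.893559 = 0.9453.

0.9453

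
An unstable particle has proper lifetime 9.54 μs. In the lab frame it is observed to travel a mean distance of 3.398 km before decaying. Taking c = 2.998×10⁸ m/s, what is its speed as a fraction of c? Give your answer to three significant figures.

Lab distance = (lab lifetime)·v = γτ·βc, so βγ = d/(cτ) = 3398/(2.998×10⁸ × 9.540×10^-6) = 1.1881.
With βγ = 1.1881: γ² = 1 + (βγ)² = 2.41158, and β = (βγ)/γ = 1.1881/1.55293 = 0.765.

0.765c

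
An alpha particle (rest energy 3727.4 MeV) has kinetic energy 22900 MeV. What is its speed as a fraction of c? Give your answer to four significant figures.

0.9902c

γ = 1 + K/(mc²) = 1 + 22900/3727.4 = 7.1437.
β = √(1 − 1/γ²) = √(1 − 0.0195954) = √0.9804046 = 0.9902.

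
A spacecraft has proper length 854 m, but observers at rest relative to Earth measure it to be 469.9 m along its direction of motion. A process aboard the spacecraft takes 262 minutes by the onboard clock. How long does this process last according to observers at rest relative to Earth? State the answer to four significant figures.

Length contraction gives γ = L₀/L = 854/469.9 = 1.81741.
The same γ dilates the second interval: 1.81741 × 262 minutes = 476.2 minutes.

476.2 minutes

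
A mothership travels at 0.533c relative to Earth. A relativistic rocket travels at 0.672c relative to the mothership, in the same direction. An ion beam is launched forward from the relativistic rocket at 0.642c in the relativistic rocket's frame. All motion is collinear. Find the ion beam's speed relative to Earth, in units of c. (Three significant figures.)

Apply u = (u'+v)/(1+u'v) twice. Ion beam in the mothership frame: (0.642+0.672)/(1+0.642·0.672) = 1.314/1.431424 = 0.91797c.
That velocity, transformed to the rest frame of Earth: (0.91797+0.533)/(1+0.91797·0.533) = 1.45097/1.48927801 = 0.97428c.

0.974c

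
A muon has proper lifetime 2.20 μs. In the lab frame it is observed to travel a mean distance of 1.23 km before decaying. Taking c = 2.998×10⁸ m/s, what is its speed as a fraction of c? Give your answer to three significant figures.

Let x = d/(cτ) = 1230 m / (2.998×10⁸ m/s × 2.200×10^-6 s) = 1.8649. Since d = βγcτ, x = βγ = β/√(1−β²).
Solving: β² = x²/(1+x²) = 3.47785/4.47785 = 0.776679, so β = 0.881.

0.881c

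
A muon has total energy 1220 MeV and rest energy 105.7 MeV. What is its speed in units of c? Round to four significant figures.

0.9962c

γ = E/(mc²) = 1220/105.7 = 11.542.
β = √(1 − 1/γ²) = √(1 − 0.00750651) = √0.99249349 = 0.9962.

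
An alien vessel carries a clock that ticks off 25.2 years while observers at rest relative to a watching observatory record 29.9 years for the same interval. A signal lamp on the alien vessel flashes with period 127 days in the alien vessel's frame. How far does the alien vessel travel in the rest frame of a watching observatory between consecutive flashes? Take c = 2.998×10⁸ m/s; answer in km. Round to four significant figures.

2.101×10^12 km

From Δt = γΔτ: γ = 29.9/25.2 = 1.18651.
β = √(1 − 1/γ²) = 0.53821. Lab-frame period = γτ = 1.18651×127 days = 150.69 days. Distance = βc × γτ = 0.53821 × 2.998×10⁸ m/s × 13019616 s = 2.1008×10^15 m = 2.101×10^12 km.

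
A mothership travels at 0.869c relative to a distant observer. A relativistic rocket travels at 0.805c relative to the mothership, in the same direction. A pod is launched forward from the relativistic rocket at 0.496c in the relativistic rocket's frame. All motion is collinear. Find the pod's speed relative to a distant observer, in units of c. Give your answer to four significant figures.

Apply u = (u'+v)/(1+u'v) twice. Pod in the mothership frame: (0.496+0.805)/(1+0.496·0.805) = 1.301/1.39928 = 0.92976c.
That velocity, transformed to the rest frame of a distant observer: (0.92976+0.869)/(1+0.92976·0.869) = 1.79876/1.80796144 = 0.99491c.

0.9949c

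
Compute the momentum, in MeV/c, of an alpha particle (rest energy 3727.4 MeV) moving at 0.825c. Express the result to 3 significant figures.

With β = 0.825, γ = 1/√(1 − 0.825²) = 1/√0.319375 = 1.7695.
Momentum: p = γβ·mc = 1.7695 × 0.825 × 3727.4 MeV/c = 5440 MeV/c.

5440 MeV/c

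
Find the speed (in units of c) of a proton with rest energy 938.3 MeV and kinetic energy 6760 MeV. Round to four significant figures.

0.9925c

K = (γ−1)mc², so γ = 1 + 6760/938.3 = 8.2045.
Then v/c = √(1 − γ⁻²) = √(1 − 0.0148558) = √0.9851442 = 0.9925.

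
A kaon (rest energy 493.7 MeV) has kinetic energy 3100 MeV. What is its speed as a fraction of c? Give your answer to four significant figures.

K = (γ−1)mc², so γ = 1 + 3100/493.7 = 7.2791.
Then v/c = √(1 − γ⁻²) = √(1 − 0.0188732) = √0.9811268 = 0.9905.

0.9905c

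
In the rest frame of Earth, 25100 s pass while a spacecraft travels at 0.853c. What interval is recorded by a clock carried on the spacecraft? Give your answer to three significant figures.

13100 s

Lorentz factor: γ = (1 − 0.727609)^(−1/2) = 1.916.
The moving clock records proper time: Δτ = Δt/γ = 25100/1.916 = 13100 s.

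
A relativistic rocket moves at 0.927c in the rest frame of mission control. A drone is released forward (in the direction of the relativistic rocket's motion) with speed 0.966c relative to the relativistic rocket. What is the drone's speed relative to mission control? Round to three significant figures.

0.999c

In units of c, u = (u' + v)/(1 + u'v) with u' = 0.966 and v = 0.927.
Numerator: 0.966 + 0.927 = 1.893. Denominator: 1 + (0.966)(0.927) = 1.895482.
u = 1.893/1.895482 = 0.99869, so the speed is 0.999c.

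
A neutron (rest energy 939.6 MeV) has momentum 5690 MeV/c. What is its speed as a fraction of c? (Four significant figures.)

βγ = pc/(mc²) = 5690/939.6 = 6.0558.
Since γ² = 1 + (βγ)² = 37.6727, γ = √37.6727 = 6.13781, and β = (βγ)/γ = 6.0558/6.13781 = 0.9866.

0.9866c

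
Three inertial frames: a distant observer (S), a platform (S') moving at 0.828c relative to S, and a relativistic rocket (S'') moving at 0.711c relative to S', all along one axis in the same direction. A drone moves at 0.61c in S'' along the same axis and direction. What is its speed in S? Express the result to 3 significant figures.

0.992c

First combine the drone and relativistic rocket (S''→S'): u₁ = (0.61 + 0.711)/(1 + 0.61×0.711) = 1.321/1.43371 = 0.92139.
Then combine with the platform (S'→S): u = (0.92139 + 0.828)/(1 + 0.92139×0.828) = 1.74939/1.76291092 = 0.99233.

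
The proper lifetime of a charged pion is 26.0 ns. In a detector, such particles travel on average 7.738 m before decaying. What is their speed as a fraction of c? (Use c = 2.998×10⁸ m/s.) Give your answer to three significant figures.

0.705c

Let x = d/(cτ) = 7.738 m / (2.998×10⁸ m/s × 2.600×10^-8 s) = 0.99271. Since d = βγcτ, x = βγ = β/√(1−β²).
Solving: β² = x²/(1+x²) = 0.985473/1.985473 = 0.496342, so β = 0.705.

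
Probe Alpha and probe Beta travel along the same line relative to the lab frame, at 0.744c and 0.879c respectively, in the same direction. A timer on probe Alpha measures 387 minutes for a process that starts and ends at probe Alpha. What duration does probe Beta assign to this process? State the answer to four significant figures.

Transform probe Alpha's velocity into probe Beta's frame: (0.744 − 0.879)/(1 − 0.744·0.879) = −0.135/0.346024, so the relative speed is 0.39015c.
γ for this relative speed: γ = 1/√(1 − 0.152217) = 1.0861.
Probe Alpha's interval is proper; time dilation gives Δt_B = γΔτ = 1.0861 × 387 minutes = 420.3 minutes.

420.3 minutes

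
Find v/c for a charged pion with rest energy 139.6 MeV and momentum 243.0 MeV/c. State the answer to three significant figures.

pc/(mc²) = 243.0/139.6 = 1.7407 = βγ = β/√(1−β²).
So β² = x²/(1 + x²) with x = 1.7407: x² = 3.03004, β² = 3.03004/4.03004 = 0.751864, β = 0.867.

0.867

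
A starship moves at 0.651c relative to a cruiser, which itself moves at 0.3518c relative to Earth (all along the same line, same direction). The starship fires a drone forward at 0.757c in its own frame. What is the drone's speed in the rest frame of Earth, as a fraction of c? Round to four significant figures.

0.9724c

First combine the drone and starship (S''→S'): u₁ = (0.757 + 0.651)/(1 + 0.757×0.651) = 1.408/1.492807 = 0.94319.
Then combine with the cruiser (S'→S): u = (0.94319 + 0.3518)/(1 + 0.94319×0.3518) = 1.29499/1.331814242 = 0.97235.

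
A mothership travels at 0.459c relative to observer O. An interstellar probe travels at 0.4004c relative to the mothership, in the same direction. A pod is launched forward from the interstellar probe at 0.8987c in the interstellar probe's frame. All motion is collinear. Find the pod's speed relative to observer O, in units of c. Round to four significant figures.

0.9832c

Compose velocities in two stages. Stage 1 (into S'): u₁ = (0.8987+0.4004)/(1+0.8987×0.4004) = 0.95533.
Stage 2 (into S): u = (0.95533+0.459)/(1+0.95533×0.459) = 0.9832, so the speed is 0.9832c.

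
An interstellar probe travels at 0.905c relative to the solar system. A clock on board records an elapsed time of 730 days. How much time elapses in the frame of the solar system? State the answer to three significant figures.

1720 days

γ = 1/√(1 − β²) = 1/√(1 − 0.819025) = 1/√0.180975 = 1/0.425412 = 2.3507.
The onboard clock measures proper time, so the interval in the rest frame of the solar system is dilated: Δt = γ·Δτ = 2.3507 × 730 days = 1720 days.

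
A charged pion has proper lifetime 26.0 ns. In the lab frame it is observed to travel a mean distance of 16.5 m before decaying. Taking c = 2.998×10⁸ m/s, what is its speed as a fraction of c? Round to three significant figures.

0.904c

d = βγcτ ⇒ βγ = d/(cτ) = 16.50 m / (7.7948 m) = 2.1168.
β = (βγ)/√(1+(βγ)²) = 2.1168/√5.48084 = 0.904.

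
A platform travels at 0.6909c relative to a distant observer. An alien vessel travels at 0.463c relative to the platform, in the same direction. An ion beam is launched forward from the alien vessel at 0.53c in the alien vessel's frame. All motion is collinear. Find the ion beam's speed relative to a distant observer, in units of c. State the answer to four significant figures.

Compose velocities in two stages. Stage 1 (into S'): u₁ = (0.53+0.463)/(1+0.53×0.463) = 0.79734.
Stage 2 (into S): u = (0.79734+0.6909)/(1+0.79734×0.6909) = 0.95961, so the speed is 0.9596c.

0.9596c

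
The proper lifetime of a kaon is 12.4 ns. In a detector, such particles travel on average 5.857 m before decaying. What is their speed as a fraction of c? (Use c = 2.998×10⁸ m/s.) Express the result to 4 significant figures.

0.8443c

Lab distance = (lab lifetime)·v = γτ·βc, so βγ = d/(cτ) = 5.857/(2.998×10⁸ × 1.240×10^-8) = 1.5755.
With βγ = 1.5755: γ² = 1 + (βγ)² = 3.4822, and β = (βγ)/γ = 1.5755/1.86607 = 0.8443.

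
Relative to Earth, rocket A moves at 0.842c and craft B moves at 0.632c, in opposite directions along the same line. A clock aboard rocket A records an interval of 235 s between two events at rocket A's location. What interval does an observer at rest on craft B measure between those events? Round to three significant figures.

861 s

Transform rocket A's velocity into craft B's frame: (0.842 + 0.632)/(1 + 0.842·0.632) = 1.474/1.532144, so the relative speed is 0.96205c.
At |u| = 0.96205c, γ = (1 − 0.92554)^(−1/2) = 3.6647.
The clock on rocket A records proper time, so craft B measures Δt = γΔτ = 3.6647 × 235 = 861 s.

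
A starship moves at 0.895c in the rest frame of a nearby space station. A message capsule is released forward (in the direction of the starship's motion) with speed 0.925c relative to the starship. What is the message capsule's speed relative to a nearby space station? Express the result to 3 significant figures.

0.996c

Relativistic velocity addition: u = (u' + v)/(1 + u'v/c²), with u' = 0.925c and v = 0.895c.
Numerator: 0.925 + 0.895 = 1.82. Denominator: 1 + (0.925)(0.895) = 1.827875.
u = 1.82/1.827875 = 0.99569, so the speed is 0.996c.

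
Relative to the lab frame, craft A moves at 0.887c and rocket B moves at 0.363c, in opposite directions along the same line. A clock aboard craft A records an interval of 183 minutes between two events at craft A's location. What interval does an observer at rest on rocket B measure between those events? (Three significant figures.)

Speed of craft A in rocket B's frame: u = (v_A + v_B)/(1 + v_A v_B/c²) = (0.887 + 0.363)/(1 + 0.887×0.363) = 1.25/1.321981 = 0.94555; |u| = 0.94555c.
At |u| = 0.94555c, γ = (1 − 0.894065)^(−1/2) = 3.0724.
The clock on craft A records proper time, so rocket B measures Δt = γΔτ = 3.0724 × 183 = 562 minutes.

562 minutes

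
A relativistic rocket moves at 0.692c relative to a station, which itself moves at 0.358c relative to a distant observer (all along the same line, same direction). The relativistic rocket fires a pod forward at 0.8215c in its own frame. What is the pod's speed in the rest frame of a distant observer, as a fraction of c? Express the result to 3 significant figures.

Apply u = (u'+v)/(1+u'v) twice. Pod in the station frame: (0.8215+0.692)/(1+0.8215·0.692) = 1.5135/1.568478 = 0.96495c.
That velocity, transformed to the rest frame of a distant observer: (0.96495+0.358)/(1+0.96495·0.358) = 1.32295/1.3454521 = 0.98328c.

0.983c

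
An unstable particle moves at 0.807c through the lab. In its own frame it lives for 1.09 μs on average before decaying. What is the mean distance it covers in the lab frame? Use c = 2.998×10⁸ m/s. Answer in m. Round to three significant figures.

Lorentz factor: γ = (1 − 0.651249)^(−1/2) = 1.6933.
Lab-frame lifetime: Δt = γτ = 1.6933 × 1.09 μs = 1.8457 μs.
Distance: d = vΔt = 0.807 × 2.998×10⁸ m/s × 1.8457×10^-6 s = 447 m.

447 m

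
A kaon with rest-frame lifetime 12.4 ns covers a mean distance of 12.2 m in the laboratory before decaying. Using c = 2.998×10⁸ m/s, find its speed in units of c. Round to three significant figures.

Lab distance = (lab lifetime)·v = γτ·βc, so βγ = d/(cτ) = 12.20/(2.998×10⁸ × 1.240×10^-8) = 3.2818.
With βγ = 3.2818: γ² = 1 + (βγ)² = 11.7702, and β = (βγ)/γ = 3.2818/3.43077 = 0.957.

0.957c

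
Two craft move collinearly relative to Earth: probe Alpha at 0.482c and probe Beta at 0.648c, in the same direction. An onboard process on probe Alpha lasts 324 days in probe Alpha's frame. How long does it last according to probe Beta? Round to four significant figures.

Speed of probe Alpha in probe Beta's frame: u = (v_A − v_B)/(1 − v_A v_B/c²) = (0.482 − 0.648)/(1 − 0.482×0.648) = −0.166/0.687664 = −0.2414; |u| = 0.2414c.
At |u| = 0.2414c, γ = (1 − 0.058274)^(−1/2) = 1.0305.
Probe Alpha's interval is proper; time dilation gives Δt_B = γΔτ = 1.0305 × 324 days = 333.9 days.

333.9 days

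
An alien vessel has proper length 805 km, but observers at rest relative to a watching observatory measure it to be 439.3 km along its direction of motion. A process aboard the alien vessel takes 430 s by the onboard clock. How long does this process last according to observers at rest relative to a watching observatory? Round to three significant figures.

γ = L₀/L = 805/439.3 = 1.83246.
Δt = γΔτ = 1.83246 × 430 = 788 s.

788 s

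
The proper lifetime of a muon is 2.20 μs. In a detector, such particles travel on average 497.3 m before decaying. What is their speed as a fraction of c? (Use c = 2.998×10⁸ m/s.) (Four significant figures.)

d = βγcτ ⇒ βγ = d/(cτ) = 497.3 m / (659.56 m) = 0.75399.
β = (βγ)/√(1+(βγ)²) = 0.75399/√1.568501 = 0.6020.

0.6020c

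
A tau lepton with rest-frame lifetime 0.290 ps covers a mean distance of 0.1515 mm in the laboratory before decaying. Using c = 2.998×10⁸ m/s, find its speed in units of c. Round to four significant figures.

0.8673c

Lab distance = (lab lifetime)·v = γτ·βc, so βγ = d/(cτ) = 1.515×10^-4/(2.998×10⁸ × 2.900×10^-13) = 1.7425.
With βγ = 1.7425: γ² = 1 + (βγ)² = 4.03631, and β = (βγ)/γ = 1.7425/2.00906 = 0.8673.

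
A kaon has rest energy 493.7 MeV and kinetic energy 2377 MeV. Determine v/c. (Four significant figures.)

K = (γ−1)mc², so γ = 1 + 2377/493.7 = 5.8147.
Then v/c = √(1 − γ⁻²) = √(1 − 0.0295764) = √0.9704236 = 0.9851.

0.9851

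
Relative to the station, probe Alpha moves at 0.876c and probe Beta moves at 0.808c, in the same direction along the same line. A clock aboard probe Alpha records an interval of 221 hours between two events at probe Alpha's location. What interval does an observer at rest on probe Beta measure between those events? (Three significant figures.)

Speed of probe Alpha in probe Beta's frame: u = (v_A − v_B)/(1 − v_A v_B/c²) = (0.876 − 0.808)/(1 − 0.876×0.808) = 0.068/0.292192 = 0.23272; |u| = 0.23272c.
γ for this relative speed: γ = 1/√(1 − 0.0541586) = 1.0282.
The clock on probe Alpha records proper time, so probe Beta measures Δt = γΔτ = 1.0282 × 221 = 227 hours.

227 hours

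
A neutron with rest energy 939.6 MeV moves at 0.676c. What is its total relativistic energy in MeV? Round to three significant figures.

1280 MeV

Lorentz factor: γ = (1 − 0.456976)^(−1/2) = 1.357.
Total energy: E = γmc² = 1.357 × 939.6 MeV = 1280 MeV.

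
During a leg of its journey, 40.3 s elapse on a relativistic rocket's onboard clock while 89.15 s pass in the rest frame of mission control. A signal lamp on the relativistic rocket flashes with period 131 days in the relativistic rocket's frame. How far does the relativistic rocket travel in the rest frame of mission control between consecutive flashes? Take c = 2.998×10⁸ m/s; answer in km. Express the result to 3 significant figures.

6.70×10^12 km

From Δt = γΔτ: γ = 89.15/40.3 = 2.21216.
β = √(1 − 1/γ²) = 0.89199. Lab-frame period = γτ = 2.21216×131 days = 289.79 days. Distance = βc × γτ = 0.89199 × 2.998×10⁸ m/s × 25037856 s = 6.6956×10^15 m = 6.70×10^12 km.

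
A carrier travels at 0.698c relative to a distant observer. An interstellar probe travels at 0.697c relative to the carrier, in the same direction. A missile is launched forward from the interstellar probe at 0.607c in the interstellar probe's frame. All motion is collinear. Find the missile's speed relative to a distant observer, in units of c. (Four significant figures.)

0.9846c

Apply u = (u'+v)/(1+u'v) twice. Missile in the carrier frame: (0.607+0.697)/(1+0.607·0.697) = 1.304/1.423079 = 0.91632c.
That velocity, transformed to the rest frame of a distant observer: (0.91632+0.698)/(1+0.91632·0.698) = 1.61432/1.63959136 = 0.98459c.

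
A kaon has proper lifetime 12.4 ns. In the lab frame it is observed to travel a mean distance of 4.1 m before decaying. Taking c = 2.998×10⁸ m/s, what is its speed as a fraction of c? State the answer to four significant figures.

Let x = d/(cτ) = 4.100 m / (2.998×10⁸ m/s × 1.240×10^-8 s) = 1.1029. Since d = βγcτ, x = βγ = β/√(1−β²).
Solving: β² = x²/(1+x²) = 1.21639/2.21639 = 0.548816, so β = 0.7408.

0.7408c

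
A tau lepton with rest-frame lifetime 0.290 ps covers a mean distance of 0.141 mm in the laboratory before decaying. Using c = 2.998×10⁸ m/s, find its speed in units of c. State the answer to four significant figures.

d = βγcτ ⇒ βγ = d/(cτ) = 1.410×10^-4 m / (8.6942×10^-5 m) = 1.6218.
β = (βγ)/√(1+(βγ)²) = 1.6218/√3.63024 = 0.8512.

0.8512c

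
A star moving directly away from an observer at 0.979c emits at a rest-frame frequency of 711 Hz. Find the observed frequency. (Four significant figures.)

73.24 Hz

Relativistic Doppler (source moving away): f_obs = f_src · √((1−β)/(1+β)).
With β = 0.979: factor = √(0.021/1.979) = 0.10301.
f_obs = 711 × 0.10301 = 73.24 Hz.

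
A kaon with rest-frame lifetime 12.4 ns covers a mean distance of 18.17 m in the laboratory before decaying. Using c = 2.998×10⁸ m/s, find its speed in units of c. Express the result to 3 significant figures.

Let x = d/(cτ) = 18.17 m / (2.998×10⁸ m/s × 1.240×10^-8 s) = 4.8877. Since d = βγcτ, x = βγ = β/√(1−β²).
Solving: β² = x²/(1+x²) = 23.8896/24.8896 = 0.959823, so β = 0.980.

0.980c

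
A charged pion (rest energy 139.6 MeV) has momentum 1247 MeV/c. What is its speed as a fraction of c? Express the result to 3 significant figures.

0.994c

βγ = pc/(mc²) = 1247/139.6 = 8.9327.
Since γ² = 1 + (βγ)² = 80.7931, γ = √80.7931 = 8.9885, and β = (βγ)/γ = 8.9327/8.9885 = 0.994.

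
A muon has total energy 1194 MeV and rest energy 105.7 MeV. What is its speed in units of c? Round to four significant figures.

0.9961c

γ = E/(mc²) = 1194/105.7 = 11.296.
β = √(1 − 1/γ²) = √(1 − 0.00783701) = √0.99216299 = 0.9961.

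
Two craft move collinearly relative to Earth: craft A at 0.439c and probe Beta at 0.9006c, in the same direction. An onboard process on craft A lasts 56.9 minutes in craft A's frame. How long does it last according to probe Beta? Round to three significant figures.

88.1 minutes

The velocity of craft A relative to probe Beta is (0.439 − 0.9006)c / (1 − 0.439×0.9006) = −0.76343c; relative speed 0.76343c.
At |u| = 0.76343c, γ = (1 − 0.582825)^(−1/2) = 1.5482.
The clock on craft A records proper time, so probe Beta measures Δt = γΔτ = 1.5482 × 56.9 = 88.1 minutes.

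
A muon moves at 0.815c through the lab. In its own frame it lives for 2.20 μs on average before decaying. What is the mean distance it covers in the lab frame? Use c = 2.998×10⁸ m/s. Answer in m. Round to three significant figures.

Lorentz factor: γ = (1 − 0.664225)^(−1/2) = 1.7257.
Lab-frame lifetime: Δt = γτ = 1.7257 × 2.20 μs = 3.7965 μs.
Distance: d = vΔt = 0.815 × 2.998×10⁸ m/s × 3.7965×10^-6 s = 928 m.

928 m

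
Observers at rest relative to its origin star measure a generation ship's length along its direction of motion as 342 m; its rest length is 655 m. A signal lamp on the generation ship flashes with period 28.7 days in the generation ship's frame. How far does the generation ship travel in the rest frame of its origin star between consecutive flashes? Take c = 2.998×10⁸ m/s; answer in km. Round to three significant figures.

1.21×10^12 km

Length contraction gives γ = L₀/L = 655/342 = 1.9152.
β = √(1 − 1/γ²) = 0.85286. Lab-frame period = γτ = 1.9152×28.7 days = 54.966 days. Distance = βc × γτ = 0.85286 × 2.998×10⁸ m/s × 4749062.4 s = 1.2143×10^15 m = 1.21×10^12 km.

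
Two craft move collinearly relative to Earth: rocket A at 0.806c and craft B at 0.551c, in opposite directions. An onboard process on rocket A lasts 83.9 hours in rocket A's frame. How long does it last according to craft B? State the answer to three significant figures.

245 hours

Speed of rocket A in craft B's frame: u = (v_A + v_B)/(1 + v_A v_B/c²) = (0.806 + 0.551)/(1 + 0.806×0.551) = 1.357/1.444106 = 0.93968; |u| = 0.93968c.
γ for this relative speed: γ = 1/√(1 − 0.882999) = 2.9235.
The clock on rocket A records proper time, so craft B measures Δt = γΔτ = 2.9235 × 83.9 = 245 hours.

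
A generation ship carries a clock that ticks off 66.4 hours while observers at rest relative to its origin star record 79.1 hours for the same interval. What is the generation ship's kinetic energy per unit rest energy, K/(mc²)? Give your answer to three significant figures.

0.191

γ = Δt/Δτ = 79.1/66.4 = 1.19127.
Since K = (γ−1)mc², K/(mc²) = 1.19127 − 1 = 0.191.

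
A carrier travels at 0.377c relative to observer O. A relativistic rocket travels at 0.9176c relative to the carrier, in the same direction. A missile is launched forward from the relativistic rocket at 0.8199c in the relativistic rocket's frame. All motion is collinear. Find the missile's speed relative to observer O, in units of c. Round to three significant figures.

Compose velocities in two stages. Stage 1 (into S'): u₁ = (0.8199+0.9176)/(1+0.8199×0.9176) = 0.99153.
Stage 2 (into S): u = (0.99153+0.377)/(1+0.99153×0.377) = 0.99616, so the speed is 0.996c.

0.996c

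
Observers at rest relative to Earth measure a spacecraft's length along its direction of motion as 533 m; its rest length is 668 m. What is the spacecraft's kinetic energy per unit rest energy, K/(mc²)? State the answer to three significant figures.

Length contraction gives γ = L₀/L = 668/533 = 1.25328.
K/(mc²) = γ − 1 = 1.25328 − 1 = 0.253.

0.253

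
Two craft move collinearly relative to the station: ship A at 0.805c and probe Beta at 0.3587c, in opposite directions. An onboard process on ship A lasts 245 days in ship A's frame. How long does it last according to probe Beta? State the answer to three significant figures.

570 days

Transform ship A's velocity into probe Beta's frame: (0.805 + 0.3587)/(1 + 0.805·0.3587) = 1.1637/1.2887535, so the relative speed is 0.90297c.
γ for this relative speed: γ = 1/√(1 − 0.815355) = 2.3272.
The clock on ship A records proper time, so probe Beta measures Δt = γΔτ = 2.3272 × 245 = 570 days.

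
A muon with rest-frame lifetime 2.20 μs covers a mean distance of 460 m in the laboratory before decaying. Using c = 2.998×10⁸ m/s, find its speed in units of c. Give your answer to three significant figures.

Let x = d/(cτ) = 460.0 m / (2.998×10⁸ m/s × 2.200×10^-6 s) = 0.69743. Since d = βγcτ, x = βγ = β/√(1−β²).
Solving: β² = x²/(1+x²) = 0.486409/1.486409 = 0.327238, so β = 0.572.

0.572c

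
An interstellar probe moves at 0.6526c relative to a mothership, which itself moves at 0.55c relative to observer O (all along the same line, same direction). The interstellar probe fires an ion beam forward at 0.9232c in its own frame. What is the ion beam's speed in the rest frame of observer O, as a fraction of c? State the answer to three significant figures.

0.995c

First combine the ion beam and interstellar probe (S''→S'): u₁ = (0.9232 + 0.6526)/(1 + 0.9232×0.6526) = 1.5758/1.60248032 = 0.98335.
Then combine with the mothership (S'→S): u = (0.98335 + 0.55)/(1 + 0.98335×0.55) = 1.53335/1.5408425 = 0.99514.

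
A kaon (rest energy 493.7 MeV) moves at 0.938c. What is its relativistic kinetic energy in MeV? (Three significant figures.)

With β = 0.938, γ = 1/√(1 − 0.938²) = 1/√0.120156 = 2.8849.
Kinetic energy: K = (γ − 1)mc² = (2.8849 − 1) × 493.7 MeV = 1.8849 × 493.7 = 931 MeV.

931 MeV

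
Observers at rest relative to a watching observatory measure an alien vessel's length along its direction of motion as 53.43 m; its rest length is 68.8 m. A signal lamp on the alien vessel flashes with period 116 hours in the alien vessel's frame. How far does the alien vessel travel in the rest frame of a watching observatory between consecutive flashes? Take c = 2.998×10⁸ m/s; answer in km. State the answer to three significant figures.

1.02×10^11 km

Length contraction gives γ = L₀/L = 68.8/53.43 = 1.28767.
β = √(1 − 1/γ²) = 0.63. Lab-frame period = γτ = 1.28767×116 hours = 149.37 hours. Distance = βc × γτ = 0.63 × 2.998×10⁸ m/s × 537732 s = 1.0156×10^14 m = 1.02×10^11 km.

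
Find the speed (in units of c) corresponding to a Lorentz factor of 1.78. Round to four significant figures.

β = √(1 − 1/γ²) = √(1 − 1/3.1684) = √0.684383 = 0.8273.

0.8273c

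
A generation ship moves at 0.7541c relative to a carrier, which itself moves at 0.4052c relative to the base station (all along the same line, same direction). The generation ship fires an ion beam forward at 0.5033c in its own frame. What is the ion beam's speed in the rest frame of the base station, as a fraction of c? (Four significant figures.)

0.9615c

First combine the ion beam and generation ship (S''→S'): u₁ = (0.5033 + 0.7541)/(1 + 0.5033×0.7541) = 1.2574/1.37953853 = 0.91146.
Then combine with the carrier (S'→S): u = (0.91146 + 0.4052)/(1 + 0.91146×0.4052) = 1.31666/1.369323592 = 0.96154.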